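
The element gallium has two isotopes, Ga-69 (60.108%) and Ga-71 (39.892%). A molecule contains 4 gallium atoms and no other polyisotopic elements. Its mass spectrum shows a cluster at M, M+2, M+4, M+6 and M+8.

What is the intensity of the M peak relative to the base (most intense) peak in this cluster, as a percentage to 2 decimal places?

Binomial terms of (0.60108 + 0.39892)^4: M 0.1305, M+2 0.3465, M+4 0.3450, M+6 0.1526, M+8 0.0253 → M+2 is the base peak.
P(M+2) = C(4,1) × 0.60108^3 × 0.39892^1 = 4 × 0.2171685 × 0.39892 = 0.346531 (base)
P(M) = C(4,0) × 0.60108^4 × 0.39892^0 = 1 × 0.13053564 × 1.0000 = 0.130536
Relative intensity = 0.130536 / 0.346531 × 100 = 37.67

37.67%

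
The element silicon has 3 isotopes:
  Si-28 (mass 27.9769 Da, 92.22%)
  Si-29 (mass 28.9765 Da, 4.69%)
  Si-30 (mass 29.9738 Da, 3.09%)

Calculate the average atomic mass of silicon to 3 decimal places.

28.085 Da

Average mass = Σ (abundance × isotope mass) = 0.9222 × 27.9769 + 0.0469 × 28.9765 + 0.0309 × 29.9738
= 25.80030 + 1.35900 + 0.92619 = 28.08549 Da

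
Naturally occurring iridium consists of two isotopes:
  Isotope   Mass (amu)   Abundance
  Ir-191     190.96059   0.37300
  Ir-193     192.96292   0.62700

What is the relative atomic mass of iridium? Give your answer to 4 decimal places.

Ar = Σ fᵢ·mᵢ = 0.37300 × 190.96059 + 0.62700 × 192.96292
= 71.228300 + 120.987751 = 192.216051 amu

192.2161 amu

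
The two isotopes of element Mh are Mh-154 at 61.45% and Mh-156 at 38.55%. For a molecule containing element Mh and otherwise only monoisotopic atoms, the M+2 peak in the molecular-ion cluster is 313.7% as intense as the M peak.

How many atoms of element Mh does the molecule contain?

5

For n independent Mh atoms, I(M+2)/I(M) = n · (abundance Mh-156) / (abundance Mh-154) = n · 0.3855/0.6145.
n = 3.137 × 0.6145/0.3855 = 5.00 ≈ 5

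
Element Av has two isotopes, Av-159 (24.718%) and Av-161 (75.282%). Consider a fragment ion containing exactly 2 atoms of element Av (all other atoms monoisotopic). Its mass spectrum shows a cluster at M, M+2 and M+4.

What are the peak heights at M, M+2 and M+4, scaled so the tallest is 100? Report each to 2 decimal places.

10.78 : 65.67 : 100.00

Each Av atom is independently Av-159 (p = 0.24718) or Av-161 (q = 0.75282); the cluster is the binomial expansion (p + q)^2.
P(M) = 0.24718^2 = 0.061098
P(M+2) = 2 × 0.24718^1 × 0.75282^1 = 0.372164
P(M+4) = 0.75282^2 = 0.566738
The M+4 peak is largest (0.566738); scaling to 100 gives 10.78 : 65.67 : 100.00.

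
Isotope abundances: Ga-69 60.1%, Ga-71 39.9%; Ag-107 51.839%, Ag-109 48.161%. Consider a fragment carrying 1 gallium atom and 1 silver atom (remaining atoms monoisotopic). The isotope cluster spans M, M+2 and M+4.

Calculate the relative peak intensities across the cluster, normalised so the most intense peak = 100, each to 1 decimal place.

62.8 : 100.0 : 38.7

Gallium pattern (n=1): 0.6010 : 0.3990
Silver pattern (n=1): 0.51839 : 0.48161
Convolve the two distributions (both contribute in 2-u steps):
  M: 0.6010×0.51839 = 0.311552
  M+2: 0.6010×0.48161 + 0.3990×0.51839 = 0.496285
  M+4: 0.3990×0.48161 = 0.192162
Scale to base peak (0.496285) = 100: 62.8 : 100.0 : 38.7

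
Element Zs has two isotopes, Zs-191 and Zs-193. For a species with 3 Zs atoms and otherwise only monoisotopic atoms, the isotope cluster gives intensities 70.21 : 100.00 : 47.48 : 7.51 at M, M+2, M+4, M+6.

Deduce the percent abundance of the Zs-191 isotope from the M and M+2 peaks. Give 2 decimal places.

If p is the fraction of Zs that is Zs-191, then I(M+2)/I(M) = [C(3,1)·p^2·(1−p)] / p^3 = 3·(1−p)/p = 100.00/70.21 = 1.4243
(1−p)/p = 1.4243/3 = 0.4748  ⇒  p = 1/(1 + 0.4748) = 0.6781
Zs-191: 67.81%, Zs-193: 32.19%.

67.81%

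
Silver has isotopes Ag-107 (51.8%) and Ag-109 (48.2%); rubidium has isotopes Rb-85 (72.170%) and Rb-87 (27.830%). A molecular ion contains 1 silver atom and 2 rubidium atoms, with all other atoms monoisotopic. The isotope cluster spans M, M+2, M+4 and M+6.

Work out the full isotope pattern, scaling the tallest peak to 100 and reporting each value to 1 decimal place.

58.8 : 100.0 : 50.9 : 8.1

Silver pattern (n=1): 0.5180 : 0.4820
Rubidium pattern (n=2): 0.52085089 : 0.40169822 : 0.07745089
Convolve the two distributions (both contribute in 2-u steps):
  M: 0.5180×0.52085089 = 0.269801
  M+2: 0.5180×0.40169822 + 0.4820×0.52085089 = 0.459130
  M+4: 0.5180×0.07745089 + 0.4820×0.40169822 = 0.233738
  M+6: 0.4820×0.07745089 = 0.037331
Scale to base peak (0.459130) = 100: 58.8 : 100.0 : 50.9 : 8.1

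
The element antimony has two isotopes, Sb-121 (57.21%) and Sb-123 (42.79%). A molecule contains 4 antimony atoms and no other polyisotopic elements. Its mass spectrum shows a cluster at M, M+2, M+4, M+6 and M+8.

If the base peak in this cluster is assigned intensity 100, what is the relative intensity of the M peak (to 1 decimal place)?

29.8

Binomial terms of (0.5721 + 0.4279)^4: M 0.1071, M+2 0.3205, M+4 0.3596, M+6 0.1793, M+8 0.0335 → M+4 is the base peak.
P(M+4) = C(4,2) × 0.5721^2 × 0.4279^2 = 6 × 0.32729841 × 0.18309841 = 0.359567 (base)
P(M) = C(4,0) × 0.5721^4 × 0.4279^0 = 1 × 0.10712425 × 1.0000 = 0.107124
Relative intensity = 0.107124 / 0.359567 × 100 = 29.8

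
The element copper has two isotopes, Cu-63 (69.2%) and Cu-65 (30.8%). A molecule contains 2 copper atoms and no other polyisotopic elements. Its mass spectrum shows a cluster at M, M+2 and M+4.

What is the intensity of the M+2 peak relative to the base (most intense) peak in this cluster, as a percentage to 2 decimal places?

89.02%

(0.692 + 0.308)^2 gives M 0.4789, M+2 0.4263, M+4 0.0949; the largest is M.
P(M) = C(2,0) × 0.692^2 × 0.308^0 = 1 × 0.478864 × 1.0000 = 0.478864 (base)
P(M+2) = C(2,1) × 0.692^1 × 0.308^1 = 2 × 0.6920 × 0.3080 = 0.426272
Relative intensity = 0.426272 / 0.478864 × 100 = 89.02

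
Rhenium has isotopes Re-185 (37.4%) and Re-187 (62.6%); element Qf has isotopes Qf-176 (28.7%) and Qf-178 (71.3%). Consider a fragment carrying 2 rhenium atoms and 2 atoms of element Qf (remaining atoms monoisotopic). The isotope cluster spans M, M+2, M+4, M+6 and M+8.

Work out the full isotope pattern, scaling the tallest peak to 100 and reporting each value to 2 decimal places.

Rhenium pattern (n=2): 0.139876 : 0.468248 : 0.391876
Element Qf pattern (n=2): 0.082369 : 0.409262 : 0.508369
Convolve the two distributions (both contribute in 2-u steps):
  M: 0.139876×0.082369 = 0.011521
  M+2: 0.139876×0.409262 + 0.468248×0.082369 = 0.095815
  M+4: 0.139876×0.508369 + 0.468248×0.409262 + 0.391876×0.082369 = 0.295023
  M+6: 0.468248×0.508369 + 0.391876×0.409262 = 0.398423
  M+8: 0.391876×0.508369 = 0.199218
Scale to base peak (0.398423) = 100: 2.89 : 24.05 : 74.05 : 100.00 : 50.00

2.89 : 24.05 : 74.05 : 100.00 : 50.00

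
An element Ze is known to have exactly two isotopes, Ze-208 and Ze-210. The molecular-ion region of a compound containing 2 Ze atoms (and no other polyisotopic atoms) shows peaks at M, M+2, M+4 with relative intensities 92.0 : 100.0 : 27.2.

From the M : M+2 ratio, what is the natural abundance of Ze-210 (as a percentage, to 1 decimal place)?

35.2%

Let p = fractional abundance of Ze-208. I(M+2)/I(M) = [C(2,1)·p^1·(1−p)] / p^2 = 2·(1−p)/p = 100.0/92.0 = 1.0870
(1−p)/p = 1.0870/2 = 0.5435  ⇒  p = 1/(1 + 0.5435) = 0.6479
Ze-208: 64.8%, Ze-210: 35.2%.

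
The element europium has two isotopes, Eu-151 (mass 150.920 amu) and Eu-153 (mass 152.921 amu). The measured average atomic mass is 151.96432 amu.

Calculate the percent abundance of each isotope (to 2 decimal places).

Eu-151: 47.81%, Eu-153: 52.19%

Writing the weighted mean with unknown fraction x of Eu-151:
150.920·x + 152.921·(1 − x) = 151.96432
(150.920 − 152.921)·x = 151.96432 − 152.921
x = -0.95668 / -2.001 = 0.47810 → 47.81% Eu-151, 52.19% Eu-153.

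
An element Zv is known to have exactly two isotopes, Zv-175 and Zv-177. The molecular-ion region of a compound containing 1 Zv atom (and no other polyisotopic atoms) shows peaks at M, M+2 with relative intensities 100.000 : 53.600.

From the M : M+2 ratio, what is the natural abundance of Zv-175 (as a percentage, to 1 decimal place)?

65.1%

Write p for the Zv-175 fraction. I(M+2)/I(M) = [C(1,1)·p^0·(1−p)] / p^1 = 1·(1−p)/p = 53.600/100.000 = 0.5360
(1−p)/p = 0.5360/1 = 0.5360  ⇒  p = 1/(1 + 0.5360) = 0.6510
Zv-175: 65.1%, Zv-177: 34.9%.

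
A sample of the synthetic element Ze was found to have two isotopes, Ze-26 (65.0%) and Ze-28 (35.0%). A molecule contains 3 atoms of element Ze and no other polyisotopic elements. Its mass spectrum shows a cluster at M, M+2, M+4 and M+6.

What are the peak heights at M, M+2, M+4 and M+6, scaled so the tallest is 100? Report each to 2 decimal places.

61.90 : 100.00 : 53.85 : 9.66

The 3 Ze atoms are independent, so intensities follow the terms of (0.650 + 0.350)^3.
P(M) = 0.650^3 = 0.274625
P(M+2) = 3 × 0.650^2 × 0.350^1 = 0.443625
P(M+4) = 3 × 0.650^1 × 0.350^2 = 0.238875
P(M+6) = 0.350^3 = 0.042875
The M+2 peak is largest (0.443625); scaling to 100 gives 61.90 : 100.00 : 53.85 : 9.66.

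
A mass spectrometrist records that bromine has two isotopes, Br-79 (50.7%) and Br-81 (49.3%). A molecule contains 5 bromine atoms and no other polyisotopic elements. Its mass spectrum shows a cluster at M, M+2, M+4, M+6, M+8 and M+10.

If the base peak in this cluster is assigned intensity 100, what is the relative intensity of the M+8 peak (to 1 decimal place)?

47.3

Term probabilities: M 0.0335, M+2 0.1629, M+4 0.3168, M+6 0.3080, M+8 0.1497, M+10 0.0291. Base peak = M+4.
P(M+4) = C(5,2) × 0.507^3 × 0.493^2 = 10 × 0.13032384 × 0.243049 = 0.316751 (base)
P(M+8) = C(5,4) × 0.507^1 × 0.493^4 = 5 × 0.5070 × 0.05907282 = 0.149750
Relative intensity = 0.149750 / 0.316751 × 100 = 47.3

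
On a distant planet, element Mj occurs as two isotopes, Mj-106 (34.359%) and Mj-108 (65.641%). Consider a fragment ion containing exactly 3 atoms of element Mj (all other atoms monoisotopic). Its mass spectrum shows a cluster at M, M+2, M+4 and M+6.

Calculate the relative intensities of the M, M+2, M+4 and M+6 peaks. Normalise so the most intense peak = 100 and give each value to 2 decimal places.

9.13 : 52.34 : 100.00 : 63.68

The 3 Mj atoms are independent, so intensities follow the terms of (0.34359 + 0.65641)^3.
P(M) = 0.34359^3 = 0.040562
P(M+2) = 3 × 0.34359^2 × 0.65641^1 = 0.232476
P(M+4) = 3 × 0.34359^1 × 0.65641^2 = 0.444132
P(M+6) = 0.65641^3 = 0.282830
The M+4 peak is largest (0.444132); scaling to 100 gives 9.13 : 52.34 : 100.00 : 63.68.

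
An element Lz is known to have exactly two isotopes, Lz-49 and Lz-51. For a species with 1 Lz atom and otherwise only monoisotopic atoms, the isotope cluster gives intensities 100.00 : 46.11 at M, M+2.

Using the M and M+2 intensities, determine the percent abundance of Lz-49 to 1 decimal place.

If p is the fraction of Lz that is Lz-49, then I(M+2)/I(M) = [C(1,1)·p^0·(1−p)] / p^1 = 1·(1−p)/p = 46.11/100.00 = 0.4611
(1−p)/p = 0.4611/1 = 0.4611  ⇒  p = 1/(1 + 0.4611) = 0.6844
Lz-49: 68.4%, Lz-51: 31.6%.

68.4%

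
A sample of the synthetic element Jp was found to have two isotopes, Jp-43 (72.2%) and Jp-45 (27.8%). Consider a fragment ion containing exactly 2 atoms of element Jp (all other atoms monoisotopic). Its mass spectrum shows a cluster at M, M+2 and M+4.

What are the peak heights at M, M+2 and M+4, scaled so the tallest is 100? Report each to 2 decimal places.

100.00 : 77.01 : 14.83

Expanding (0.722 + 0.278)^2:
P(M) = 0.722^2 = 0.521284
P(M+2) = 2 × 0.722^1 × 0.278^1 = 0.401432
P(M+4) = 0.278^2 = 0.077284
The M peak is largest (0.521284); scaling to 100 gives 100.00 : 77.01 : 14.83.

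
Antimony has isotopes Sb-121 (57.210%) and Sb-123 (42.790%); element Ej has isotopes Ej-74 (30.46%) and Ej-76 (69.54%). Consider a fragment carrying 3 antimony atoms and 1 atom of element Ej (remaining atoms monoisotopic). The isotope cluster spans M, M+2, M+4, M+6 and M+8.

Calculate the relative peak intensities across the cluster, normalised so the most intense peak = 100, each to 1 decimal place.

14.7 : 66.6 : 100.0 : 62.5 : 14.0

Antimony pattern (n=3): 0.18724742 : 0.42015297 : 0.3142518 : 0.07834781
Element Ej pattern (n=1): 0.3046 : 0.6954
Convolve the two distributions (both contribute in 2-u steps):
  M: 0.18724742×0.3046 = 0.057036
  M+2: 0.18724742×0.6954 + 0.42015297×0.3046 = 0.258190
  M+4: 0.42015297×0.6954 + 0.3142518×0.3046 = 0.387895
  M+6: 0.3142518×0.6954 + 0.07834781×0.3046 = 0.242395
  M+8: 0.07834781×0.6954 = 0.054483
Scale to base peak (0.387895) = 100: 14.7 : 66.6 : 100.0 : 62.5 : 14.0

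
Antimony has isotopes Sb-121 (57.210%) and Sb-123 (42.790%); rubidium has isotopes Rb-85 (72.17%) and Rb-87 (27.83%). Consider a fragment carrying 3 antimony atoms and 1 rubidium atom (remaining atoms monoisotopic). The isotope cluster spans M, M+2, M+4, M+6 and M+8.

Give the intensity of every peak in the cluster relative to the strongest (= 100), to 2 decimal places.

38.03 : 100.00 : 96.73 : 40.53 : 6.14

Antimony pattern (n=3): 0.18724742 : 0.42015297 : 0.3142518 : 0.07834781
Rubidium pattern (n=1): 0.7217 : 0.2783
Convolve the two distributions (both contribute in 2-u steps):
  M: 0.18724742×0.7217 = 0.135136
  M+2: 0.18724742×0.2783 + 0.42015297×0.7217 = 0.355335
  M+4: 0.42015297×0.2783 + 0.3142518×0.7217 = 0.343724
  M+6: 0.3142518×0.2783 + 0.07834781×0.7217 = 0.144000
  M+8: 0.07834781×0.2783 = 0.021804
Scale to base peak (0.355335) = 100: 38.03 : 100.00 : 96.73 : 40.53 : 6.14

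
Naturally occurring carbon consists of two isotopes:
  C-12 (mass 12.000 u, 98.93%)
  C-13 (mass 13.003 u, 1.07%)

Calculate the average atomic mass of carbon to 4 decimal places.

12.0107 u

Average mass = Σ (abundance × isotope mass) = 0.9893 × 12.000 + 0.0107 × 13.003
= 11.87160 + 0.13913 = 12.01073 u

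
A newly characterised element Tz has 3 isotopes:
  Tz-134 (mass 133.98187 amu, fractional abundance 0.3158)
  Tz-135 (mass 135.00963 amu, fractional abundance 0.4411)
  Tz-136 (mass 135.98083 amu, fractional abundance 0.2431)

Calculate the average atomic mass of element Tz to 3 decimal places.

Ar = Σ fᵢ·mᵢ = 0.3158 × 133.98187 + 0.4411 × 135.00963 + 0.2431 × 135.98083
= 42.311475 + 59.552748 + 33.056940 = 134.921163 amu

134.921 amu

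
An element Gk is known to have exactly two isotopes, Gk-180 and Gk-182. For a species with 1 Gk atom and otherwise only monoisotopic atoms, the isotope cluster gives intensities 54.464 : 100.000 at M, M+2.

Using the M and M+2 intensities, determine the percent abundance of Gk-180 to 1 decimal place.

35.3%

Let p = fractional abundance of Gk-180. I(M+2)/I(M) = [C(1,1)·p^0·(1−p)] / p^1 = 1·(1−p)/p = 100.000/54.464 = 1.8361
(1−p)/p = 1.8361/1 = 1.8361  ⇒  p = 1/(1 + 1.8361) = 0.3526
Gk-180: 35.3%, Gk-182: 64.7%.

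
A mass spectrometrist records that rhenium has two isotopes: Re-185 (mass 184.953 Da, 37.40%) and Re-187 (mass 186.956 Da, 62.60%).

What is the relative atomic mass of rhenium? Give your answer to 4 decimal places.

The abundance-weighted mean is 0.3740 × 184.953 + 0.6260 × 186.956
= 69.17242 + 117.03446 = 186.20688 Da

186.2069 Da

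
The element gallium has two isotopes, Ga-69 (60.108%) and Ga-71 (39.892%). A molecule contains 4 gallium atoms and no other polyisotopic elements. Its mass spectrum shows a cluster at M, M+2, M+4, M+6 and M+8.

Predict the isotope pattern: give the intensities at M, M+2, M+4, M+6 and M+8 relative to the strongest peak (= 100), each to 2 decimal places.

Each Ga atom is independently Ga-69 (p = 0.60108) or Ga-71 (q = 0.39892); the cluster is the binomial expansion (p + q)^4.
P(M) = 0.60108^4 = 0.130536
P(M+2) = 4 × 0.60108^3 × 0.39892^1 = 0.346531
P(M+4) = 6 × 0.60108^2 × 0.39892^2 = 0.344975
P(M+6) = 4 × 0.60108^1 × 0.39892^3 = 0.152633
P(M+8) = 0.39892^4 = 0.025325
The M+2 peak is largest (0.346531); scaling to 100 gives 37.67 : 100.00 : 99.55 : 44.05 : 7.31.

37.67 : 100.00 : 99.55 : 44.05 : 7.31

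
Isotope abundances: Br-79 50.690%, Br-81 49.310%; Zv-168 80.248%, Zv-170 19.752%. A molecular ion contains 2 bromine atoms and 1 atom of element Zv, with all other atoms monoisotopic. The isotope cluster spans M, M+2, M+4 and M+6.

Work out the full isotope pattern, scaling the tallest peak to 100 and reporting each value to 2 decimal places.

45.63 : 100.00 : 65.03 : 10.63

Bromine pattern (n=2): 0.25694761 : 0.49990478 : 0.24314761
Element Zv pattern (n=1): 0.80248 : 0.19752
Convolve the two distributions (both contribute in 2-u steps):
  M: 0.25694761×0.80248 = 0.206195
  M+2: 0.25694761×0.19752 + 0.49990478×0.80248 = 0.451916
  M+4: 0.49990478×0.19752 + 0.24314761×0.80248 = 0.293862
  M+6: 0.24314761×0.19752 = 0.048027
Scale to base peak (0.451916) = 100: 45.63 : 100.00 : 65.03 : 10.63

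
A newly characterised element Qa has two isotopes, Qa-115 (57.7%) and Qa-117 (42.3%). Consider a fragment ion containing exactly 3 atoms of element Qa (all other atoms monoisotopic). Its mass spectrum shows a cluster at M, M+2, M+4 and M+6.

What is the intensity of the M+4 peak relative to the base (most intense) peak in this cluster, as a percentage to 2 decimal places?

(0.577 + 0.423)^3 gives M 0.1921, M+2 0.4225, M+4 0.3097, M+6 0.0757; the largest is M+2.
P(M+2) = C(3,1) × 0.577^2 × 0.423^1 = 3 × 0.332929 × 0.4230 = 0.422487 (base)
P(M+4) = C(3,2) × 0.577^1 × 0.423^2 = 3 × 0.5770 × 0.178929 = 0.309726
Relative intensity = 0.309726 / 0.422487 × 100 = 73.31

73.31%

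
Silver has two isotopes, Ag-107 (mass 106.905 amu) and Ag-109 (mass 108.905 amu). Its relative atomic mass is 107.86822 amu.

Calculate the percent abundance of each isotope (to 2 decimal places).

With x = fraction of Ag-107 (so Ag-109 is 1 − x):
106.905·x + 108.905·(1 − x) = 107.86822
(106.905 − 108.905)·x = 107.86822 − 108.905
x = -1.03678 / -2.000 = 0.51839 → 51.84% Ag-107, 48.16% Ag-109.

Ag-107: 51.84%, Ag-109: 48.16%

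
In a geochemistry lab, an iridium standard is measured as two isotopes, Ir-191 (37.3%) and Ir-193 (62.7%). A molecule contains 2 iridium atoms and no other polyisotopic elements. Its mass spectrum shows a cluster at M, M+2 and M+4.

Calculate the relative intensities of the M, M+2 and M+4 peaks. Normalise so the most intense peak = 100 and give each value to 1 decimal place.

Each Ir atom is independently Ir-191 (p = 0.373) or Ir-193 (q = 0.627); the cluster is the binomial expansion (p + q)^2.
P(M) = 0.373^2 = 0.139129
P(M+2) = 2 × 0.373^1 × 0.627^1 = 0.467742
P(M+4) = 0.627^2 = 0.393129
The M+2 peak is largest (0.467742); scaling to 100 gives 29.7 : 100.0 : 84.0.

29.7 : 100.0 : 84.0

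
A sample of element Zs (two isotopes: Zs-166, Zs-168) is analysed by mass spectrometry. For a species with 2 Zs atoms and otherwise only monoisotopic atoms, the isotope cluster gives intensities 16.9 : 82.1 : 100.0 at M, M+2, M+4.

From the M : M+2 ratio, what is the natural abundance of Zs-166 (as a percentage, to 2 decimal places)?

If p is the fraction of Zs that is Zs-166, then I(M+2)/I(M) = [C(2,1)·p^1·(1−p)] / p^2 = 2·(1−p)/p = 82.1/16.9 = 4.8580
(1−p)/p = 4.8580/2 = 2.4290  ⇒  p = 1/(1 + 2.4290) = 0.2916
Zs-166: 29.16%, Zs-168: 70.84%.

29.16%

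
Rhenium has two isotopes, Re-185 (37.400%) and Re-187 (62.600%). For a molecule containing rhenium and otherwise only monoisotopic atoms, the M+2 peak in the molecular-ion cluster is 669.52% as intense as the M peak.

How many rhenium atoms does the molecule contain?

For n independent Re atoms, I(M+2)/I(M) = n · (abundance Re-187) / (abundance Re-185) = n · 0.62600/0.37400.
n = 6.6952 × 0.37400/0.62600 = 4.00 ≈ 4

4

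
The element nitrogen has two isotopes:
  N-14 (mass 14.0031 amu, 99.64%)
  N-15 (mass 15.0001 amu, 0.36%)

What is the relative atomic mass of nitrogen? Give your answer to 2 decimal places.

14.01 amu

Weight each isotope mass by its fractional abundance: 0.9964 × 14.0031 + 0.0036 × 15.0001
= 13.95269 + 0.05400 = 14.00669 amu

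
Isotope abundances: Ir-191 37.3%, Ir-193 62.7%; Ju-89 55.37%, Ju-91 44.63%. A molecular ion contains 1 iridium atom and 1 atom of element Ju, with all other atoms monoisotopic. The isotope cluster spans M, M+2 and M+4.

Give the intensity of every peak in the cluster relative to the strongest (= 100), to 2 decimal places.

40.21 : 100.00 : 54.48

Iridium pattern (n=1): 0.3730 : 0.6270
Element Ju pattern (n=1): 0.5537 : 0.4463
Convolve the two distributions (both contribute in 2-u steps):
  M: 0.3730×0.5537 = 0.206530
  M+2: 0.3730×0.4463 + 0.6270×0.5537 = 0.513640
  M+4: 0.6270×0.4463 = 0.279830
Scale to base peak (0.513640) = 100: 40.21 : 100.00 : 54.48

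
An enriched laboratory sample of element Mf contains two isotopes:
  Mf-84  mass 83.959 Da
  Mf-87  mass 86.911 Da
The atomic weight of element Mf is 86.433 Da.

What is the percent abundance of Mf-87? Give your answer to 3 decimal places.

83.808%

Let x be the fractional abundance of Mf-84; then Mf-87 has abundance 1 − x.
83.959·x + 86.911·(1 − x) = 86.433
(83.959 − 86.911)·x = 86.433 − 86.911
x = -0.478 / -2.952 = 0.16192 → 16.192% Mf-84, 83.808% Mf-87.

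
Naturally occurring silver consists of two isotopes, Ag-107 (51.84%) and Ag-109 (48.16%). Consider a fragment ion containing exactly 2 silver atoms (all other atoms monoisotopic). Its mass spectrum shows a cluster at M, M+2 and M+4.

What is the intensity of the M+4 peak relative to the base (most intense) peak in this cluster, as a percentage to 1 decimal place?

Binomial terms of (0.5184 + 0.4816)^2: M 0.2687, M+2 0.4993, M+4 0.2319 → M+2 is the base peak.
P(M+2) = C(2,1) × 0.5184^1 × 0.4816^1 = 2 × 0.5184 × 0.4816 = 0.499323 (base)
P(M+4) = C(2,2) × 0.5184^0 × 0.4816^2 = 1 × 1.0000 × 0.23193856 = 0.231939
Relative intensity = 0.231939 / 0.499323 × 100 = 46.5

46.5%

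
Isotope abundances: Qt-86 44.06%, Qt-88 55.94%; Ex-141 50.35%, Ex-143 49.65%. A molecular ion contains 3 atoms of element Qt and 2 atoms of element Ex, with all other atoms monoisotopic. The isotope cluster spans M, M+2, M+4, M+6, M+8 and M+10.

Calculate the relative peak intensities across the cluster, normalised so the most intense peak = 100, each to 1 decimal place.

Element Qt pattern (n=3): 0.08553296 : 0.32578621 : 0.41362871 : 0.17505212
Element Ex pattern (n=2): 0.25351225 : 0.4999755 : 0.24651225
Convolve the two distributions (both contribute in 2-u steps):
  M: 0.08553296×0.25351225 = 0.021684
  M+2: 0.08553296×0.4999755 + 0.32578621×0.25351225 = 0.125355
  M+4: 0.08553296×0.24651225 + 0.32578621×0.4999755 + 0.41362871×0.25351225 = 0.288830
  M+6: 0.32578621×0.24651225 + 0.41362871×0.4999755 + 0.17505212×0.25351225 = 0.331492
  M+8: 0.41362871×0.24651225 + 0.17505212×0.4999755 = 0.189486
  M+10: 0.17505212×0.24651225 = 0.043152
Scale to base peak (0.331492) = 100: 6.5 : 37.8 : 87.1 : 100.0 : 57.2 : 13.0

6.5 : 37.8 : 87.1 : 100.0 : 57.2 : 13.0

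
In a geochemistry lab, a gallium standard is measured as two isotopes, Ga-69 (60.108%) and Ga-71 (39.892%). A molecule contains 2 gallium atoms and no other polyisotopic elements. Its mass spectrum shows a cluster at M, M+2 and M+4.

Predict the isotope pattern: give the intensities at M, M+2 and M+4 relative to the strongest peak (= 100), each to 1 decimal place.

The 2 Ga atoms are independent, so intensities follow the terms of (0.60108 + 0.39892)^2.
P(M) = 0.60108^2 = 0.361297
P(M+2) = 2 × 0.60108^1 × 0.39892^1 = 0.479566
P(M+4) = 0.39892^2 = 0.159137
The M+2 peak is largest (0.479566); scaling to 100 gives 75.3 : 100.0 : 33.2.

75.3 : 100.0 : 33.2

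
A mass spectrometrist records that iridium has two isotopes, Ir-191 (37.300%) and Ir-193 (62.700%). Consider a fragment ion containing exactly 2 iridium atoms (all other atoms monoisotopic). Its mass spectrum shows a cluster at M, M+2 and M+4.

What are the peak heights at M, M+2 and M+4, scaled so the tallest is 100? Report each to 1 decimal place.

The 2 Ir atoms are independent, so intensities follow the terms of (0.37300 + 0.62700)^2.
P(M) = 0.37300^2 = 0.139129
P(M+2) = 2 × 0.37300^1 × 0.62700^1 = 0.467742
P(M+4) = 0.62700^2 = 0.393129
The M+2 peak is largest (0.467742); scaling to 100 gives 29.7 : 100.0 : 84.0.

29.7 : 100.0 : 84.0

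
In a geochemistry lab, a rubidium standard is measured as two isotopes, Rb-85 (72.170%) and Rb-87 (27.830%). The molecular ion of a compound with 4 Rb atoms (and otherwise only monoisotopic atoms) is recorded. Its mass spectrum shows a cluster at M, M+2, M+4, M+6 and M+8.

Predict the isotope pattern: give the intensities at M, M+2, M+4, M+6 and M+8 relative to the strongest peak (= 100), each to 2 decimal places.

The 4 Rb atoms are independent, so intensities follow the terms of (0.72170 + 0.27830)^4.
P(M) = 0.72170^4 = 0.271286
P(M+2) = 4 × 0.72170^3 × 0.27830^1 = 0.418450
P(M+4) = 6 × 0.72170^2 × 0.27830^2 = 0.242042
P(M+6) = 4 × 0.72170^1 × 0.27830^3 = 0.062224
P(M+8) = 0.27830^4 = 0.005999
The M+2 peak is largest (0.418450); scaling to 100 gives 64.83 : 100.00 : 57.84 : 14.87 : 1.43.

64.83 : 100.00 : 57.84 : 14.87 : 1.43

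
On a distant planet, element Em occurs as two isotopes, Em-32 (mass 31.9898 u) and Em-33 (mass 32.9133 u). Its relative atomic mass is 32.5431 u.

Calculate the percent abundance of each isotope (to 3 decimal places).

Let x be the fractional abundance of Em-32; then Em-33 has abundance 1 − x.
31.9898·x + 32.9133·(1 − x) = 32.5431
(31.9898 − 32.9133)·x = 32.5431 − 32.9133
x = -0.3702 / -0.9235 = 0.40087 → 40.087% Em-32, 59.913% Em-33.

Em-32: 40.087%, Em-33: 59.913%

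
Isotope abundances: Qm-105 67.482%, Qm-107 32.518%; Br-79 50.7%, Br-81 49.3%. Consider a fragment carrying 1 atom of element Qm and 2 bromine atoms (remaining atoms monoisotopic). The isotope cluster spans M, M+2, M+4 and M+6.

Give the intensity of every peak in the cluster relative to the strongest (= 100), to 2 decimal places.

41.21 : 100.00 : 77.58 : 18.78

Element Qm pattern (n=1): 0.67482 : 0.32518
Bromine pattern (n=2): 0.257049 : 0.499902 : 0.243049
Convolve the two distributions (both contribute in 2-u steps):
  M: 0.67482×0.257049 = 0.173462
  M+2: 0.67482×0.499902 + 0.32518×0.257049 = 0.420931
  M+4: 0.67482×0.243049 + 0.32518×0.499902 = 0.326572
  M+6: 0.32518×0.243049 = 0.079035
Scale to base peak (0.420931) = 100: 41.21 : 100.00 : 77.58 : 18.78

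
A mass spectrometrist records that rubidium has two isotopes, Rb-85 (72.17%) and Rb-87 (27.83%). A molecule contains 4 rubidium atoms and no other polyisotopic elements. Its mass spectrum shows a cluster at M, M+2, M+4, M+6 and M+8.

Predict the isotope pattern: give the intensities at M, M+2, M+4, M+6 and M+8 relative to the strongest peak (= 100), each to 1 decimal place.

64.8 : 100.0 : 57.8 : 14.9 : 1.4

Each Rb atom is independently Rb-85 (p = 0.7217) or Rb-87 (q = 0.2783); the cluster is the binomial expansion (p + q)^4.
P(M) = 0.7217^4 = 0.271286
P(M+2) = 4 × 0.7217^3 × 0.2783^1 = 0.418450
P(M+4) = 6 × 0.7217^2 × 0.2783^2 = 0.242042
P(M+6) = 4 × 0.7217^1 × 0.2783^3 = 0.062224
P(M+8) = 0.2783^4 = 0.005999
The M+2 peak is largest (0.418450); scaling to 100 gives 64.8 : 100.0 : 57.8 : 14.9 : 1.4.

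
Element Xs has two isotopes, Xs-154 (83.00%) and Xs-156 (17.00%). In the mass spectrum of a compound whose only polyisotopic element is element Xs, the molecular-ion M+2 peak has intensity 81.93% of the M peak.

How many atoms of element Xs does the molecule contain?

The M+2/M ratio from n Xs atoms is n · q/p = n · 0.1700/0.8300.
n = 0.8193 × 0.8300/0.1700 = 4.00 ≈ 4

4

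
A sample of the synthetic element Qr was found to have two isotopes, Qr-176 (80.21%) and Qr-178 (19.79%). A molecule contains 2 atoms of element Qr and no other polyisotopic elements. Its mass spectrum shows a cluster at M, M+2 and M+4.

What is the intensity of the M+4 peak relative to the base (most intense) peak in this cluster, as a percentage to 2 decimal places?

(0.8021 + 0.1979)^2 gives M 0.6434, M+2 0.3175, M+4 0.0392; the largest is M.
P(M) = C(2,0) × 0.8021^2 × 0.1979^0 = 1 × 0.64336441 × 1.0000 = 0.643364 (base)
P(M+4) = C(2,2) × 0.8021^0 × 0.1979^2 = 1 × 1.0000 × 0.03916441 = 0.039164
Relative intensity = 0.039164 / 0.643364 × 100 = 6.09

6.09%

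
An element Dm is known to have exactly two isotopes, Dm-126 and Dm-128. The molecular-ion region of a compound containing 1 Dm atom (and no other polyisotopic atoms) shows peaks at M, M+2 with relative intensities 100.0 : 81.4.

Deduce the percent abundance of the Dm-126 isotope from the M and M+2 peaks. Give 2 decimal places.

55.13%

If p is the fraction of Dm that is Dm-126, then I(M+2)/I(M) = [C(1,1)·p^0·(1−p)] / p^1 = 1·(1−p)/p = 81.4/100.0 = 0.8140
(1−p)/p = 0.8140/1 = 0.8140  ⇒  p = 1/(1 + 0.8140) = 0.5513
Dm-126: 55.13%, Dm-128: 44.87%.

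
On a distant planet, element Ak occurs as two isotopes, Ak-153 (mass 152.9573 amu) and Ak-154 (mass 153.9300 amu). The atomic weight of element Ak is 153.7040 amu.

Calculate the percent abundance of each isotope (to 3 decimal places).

Writing the weighted mean with unknown fraction x of Ak-153:
152.9573·x + 153.9300·(1 − x) = 153.7040
(152.9573 − 153.9300)·x = 153.7040 − 153.9300
x = -0.2260 / -0.9727 = 0.23234 → 23.234% Ak-153, 76.766% Ak-154.

Ak-153: 23.234%, Ak-154: 76.766%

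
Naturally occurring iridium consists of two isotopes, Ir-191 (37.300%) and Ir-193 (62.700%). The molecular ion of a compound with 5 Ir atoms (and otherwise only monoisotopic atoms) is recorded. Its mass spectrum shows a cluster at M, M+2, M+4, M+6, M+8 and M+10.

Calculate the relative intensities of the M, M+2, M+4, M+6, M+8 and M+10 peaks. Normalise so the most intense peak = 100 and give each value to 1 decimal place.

2.1 : 17.7 : 59.5 : 100.0 : 84.0 : 28.3

The 5 Ir atoms are independent, so intensities follow the terms of (0.37300 + 0.62700)^5.
P(M) = 0.37300^5 = 0.007220
P(M+2) = 5 × 0.37300^4 × 0.62700^1 = 0.060684
P(M+4) = 10 × 0.37300^3 × 0.62700^2 = 0.204015
P(M+6) = 10 × 0.37300^2 × 0.62700^3 = 0.342942
P(M+8) = 5 × 0.37300^1 × 0.62700^4 = 0.288237
P(M+10) = 0.62700^5 = 0.096903
The M+6 peak is largest (0.342942); scaling to 100 gives 2.1 : 17.7 : 59.5 : 100.0 : 84.0 : 28.3.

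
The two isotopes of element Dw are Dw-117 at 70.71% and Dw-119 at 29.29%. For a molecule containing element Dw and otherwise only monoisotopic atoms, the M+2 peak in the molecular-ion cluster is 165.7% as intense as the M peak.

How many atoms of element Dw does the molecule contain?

The M+2/M ratio from n Dw atoms is n · q/p = n · 0.2929/0.7071.
n = 1.657 × 0.7071/0.2929 = 4.00 ≈ 4

4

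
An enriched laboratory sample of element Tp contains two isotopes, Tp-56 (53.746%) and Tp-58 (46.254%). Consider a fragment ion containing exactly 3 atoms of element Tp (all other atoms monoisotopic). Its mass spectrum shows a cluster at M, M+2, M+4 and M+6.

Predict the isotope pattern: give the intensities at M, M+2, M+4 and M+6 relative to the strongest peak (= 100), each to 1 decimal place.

Expanding (0.53746 + 0.46254)^3:
P(M) = 0.53746^3 = 0.155252
P(M+2) = 3 × 0.53746^2 × 0.46254^1 = 0.400832
P(M+4) = 3 × 0.53746^1 × 0.46254^2 = 0.344958
P(M+6) = 0.46254^3 = 0.098957
The M+2 peak is largest (0.400832); scaling to 100 gives 38.7 : 100.0 : 86.1 : 24.7.

38.7 : 100.0 : 86.1 : 24.7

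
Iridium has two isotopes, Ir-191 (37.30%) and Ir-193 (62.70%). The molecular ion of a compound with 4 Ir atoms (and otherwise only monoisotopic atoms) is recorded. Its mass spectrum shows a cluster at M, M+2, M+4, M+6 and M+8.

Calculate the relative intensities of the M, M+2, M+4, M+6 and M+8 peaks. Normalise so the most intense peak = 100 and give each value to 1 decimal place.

5.3 : 35.4 : 89.2 : 100.0 : 42.0

The 4 Ir atoms are independent, so intensities follow the terms of (0.3730 + 0.6270)^4.
P(M) = 0.3730^4 = 0.019357
P(M+2) = 4 × 0.3730^3 × 0.6270^1 = 0.130153
P(M+4) = 6 × 0.3730^2 × 0.6270^2 = 0.328174
P(M+6) = 4 × 0.3730^1 × 0.6270^3 = 0.367766
P(M+8) = 0.6270^4 = 0.154550
The M+6 peak is largest (0.367766); scaling to 100 gives 5.3 : 35.4 : 89.2 : 100.0 : 42.0.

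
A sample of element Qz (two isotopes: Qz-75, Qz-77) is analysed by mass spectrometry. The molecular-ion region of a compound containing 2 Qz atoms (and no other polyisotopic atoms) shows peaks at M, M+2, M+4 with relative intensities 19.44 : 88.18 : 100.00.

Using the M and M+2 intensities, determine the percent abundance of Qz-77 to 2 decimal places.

Write p for the Qz-75 fraction. I(M+2)/I(M) = [C(2,1)·p^1·(1−p)] / p^2 = 2·(1−p)/p = 88.18/19.44 = 4.5360
(1−p)/p = 4.5360/2 = 2.2680  ⇒  p = 1/(1 + 2.2680) = 0.3060
Qz-75: 30.60%, Qz-77: 69.40%.

69.40%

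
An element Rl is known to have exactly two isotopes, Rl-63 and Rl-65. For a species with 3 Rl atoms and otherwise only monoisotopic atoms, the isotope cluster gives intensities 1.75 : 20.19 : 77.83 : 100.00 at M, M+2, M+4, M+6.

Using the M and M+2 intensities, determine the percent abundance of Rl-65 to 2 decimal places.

79.36%

Let p = fractional abundance of Rl-63. I(M+2)/I(M) = [C(3,1)·p^2·(1−p)] / p^3 = 3·(1−p)/p = 20.19/1.75 = 11.5371
(1−p)/p = 11.5371/3 = 3.8457  ⇒  p = 1/(1 + 3.8457) = 0.2064
Rl-63: 20.64%, Rl-65: 79.36%.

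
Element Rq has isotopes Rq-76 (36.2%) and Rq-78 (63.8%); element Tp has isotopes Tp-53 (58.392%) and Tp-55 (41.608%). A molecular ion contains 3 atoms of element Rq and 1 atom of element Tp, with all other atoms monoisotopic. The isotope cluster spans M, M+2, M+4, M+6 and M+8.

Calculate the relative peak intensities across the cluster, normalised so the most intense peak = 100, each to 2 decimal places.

Element Rq pattern (n=3): 0.04743793 : 0.25081822 : 0.44204978 : 0.25969407
Element Tp pattern (n=1): 0.58392 : 0.41608
Convolve the two distributions (both contribute in 2-u steps):
  M: 0.04743793×0.58392 = 0.027700
  M+2: 0.04743793×0.41608 + 0.25081822×0.58392 = 0.166196
  M+4: 0.25081822×0.41608 + 0.44204978×0.58392 = 0.362482
  M+6: 0.44204978×0.41608 + 0.25969407×0.58392 = 0.335569
  M+8: 0.25969407×0.41608 = 0.108054
Scale to base peak (0.362482) = 100: 7.64 : 45.85 : 100.00 : 92.58 : 29.81

7.64 : 45.85 : 100.00 : 92.58 : 29.81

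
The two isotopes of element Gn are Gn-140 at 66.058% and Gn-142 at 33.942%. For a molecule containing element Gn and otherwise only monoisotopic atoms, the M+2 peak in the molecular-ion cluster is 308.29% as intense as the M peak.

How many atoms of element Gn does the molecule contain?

6

The M+2/M ratio from n Gn atoms is n · q/p = n · 0.33942/0.66058.
n = 3.0829 × 0.66058/0.33942 = 6.00 ≈ 6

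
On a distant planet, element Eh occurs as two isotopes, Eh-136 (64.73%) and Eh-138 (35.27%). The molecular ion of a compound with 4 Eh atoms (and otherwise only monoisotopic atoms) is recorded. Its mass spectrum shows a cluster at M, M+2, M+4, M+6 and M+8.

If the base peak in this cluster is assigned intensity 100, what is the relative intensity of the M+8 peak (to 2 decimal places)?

Term probabilities: M 0.1756, M+2 0.3826, M+4 0.3127, M+6 0.1136, M+8 0.0155. Base peak = M+2.
P(M+2) = C(4,1) × 0.6473^3 × 0.3527^1 = 4 × 0.27121695 × 0.3527 = 0.382633 (base)
P(M+8) = C(4,4) × 0.6473^0 × 0.3527^4 = 1 × 1.0000 × 0.01547469 = 0.015475
Relative intensity = 0.015475 / 0.382633 × 100 = 4.04

4.04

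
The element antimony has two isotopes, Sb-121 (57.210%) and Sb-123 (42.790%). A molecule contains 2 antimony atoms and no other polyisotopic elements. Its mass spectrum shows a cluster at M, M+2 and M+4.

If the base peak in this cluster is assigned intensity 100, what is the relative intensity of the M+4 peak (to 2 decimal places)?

(0.57210 + 0.42790)^2 gives M 0.3273, M+2 0.4896, M+4 0.1831; the largest is M+2.
P(M+2) = C(2,1) × 0.57210^1 × 0.42790^1 = 2 × 0.5721 × 0.4279 = 0.489603 (base)
P(M+4) = C(2,2) × 0.57210^0 × 0.42790^2 = 1 × 1.0000 × 0.18309841 = 0.183098
Relative intensity = 0.183098 / 0.489603 × 100 = 37.40

37.40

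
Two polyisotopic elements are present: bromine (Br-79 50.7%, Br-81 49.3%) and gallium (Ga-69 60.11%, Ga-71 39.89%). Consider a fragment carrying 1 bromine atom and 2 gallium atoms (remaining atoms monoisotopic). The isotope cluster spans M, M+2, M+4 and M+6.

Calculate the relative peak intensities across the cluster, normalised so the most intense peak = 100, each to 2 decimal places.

43.49 : 100.00 : 75.27 : 18.62

Bromine pattern (n=1): 0.5070 : 0.4930
Gallium pattern (n=2): 0.36132121 : 0.47955758 : 0.15912121
Convolve the two distributions (both contribute in 2-u steps):
  M: 0.5070×0.36132121 = 0.183190
  M+2: 0.5070×0.47955758 + 0.4930×0.36132121 = 0.421267
  M+4: 0.5070×0.15912121 + 0.4930×0.47955758 = 0.317096
  M+6: 0.4930×0.15912121 = 0.078447
Scale to base peak (0.421267) = 100: 43.49 : 100.00 : 75.27 : 18.62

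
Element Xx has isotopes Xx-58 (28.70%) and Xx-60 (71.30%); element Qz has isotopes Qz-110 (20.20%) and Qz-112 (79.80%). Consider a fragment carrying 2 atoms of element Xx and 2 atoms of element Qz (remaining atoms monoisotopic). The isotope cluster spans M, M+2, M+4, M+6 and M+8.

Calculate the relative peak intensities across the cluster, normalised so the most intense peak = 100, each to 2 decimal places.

Element Xx pattern (n=2): 0.082369 : 0.409262 : 0.508369
Element Qz pattern (n=2): 0.040804 : 0.322392 : 0.636804
Convolve the two distributions (both contribute in 2-u steps):
  M: 0.082369×0.040804 = 0.003361
  M+2: 0.082369×0.322392 + 0.409262×0.040804 = 0.043255
  M+4: 0.082369×0.636804 + 0.409262×0.322392 + 0.508369×0.040804 = 0.205139
  M+6: 0.409262×0.636804 + 0.508369×0.322392 = 0.424514
  M+8: 0.508369×0.636804 = 0.323731
Scale to base peak (0.424514) = 100: 0.79 : 10.19 : 48.32 : 100.00 : 76.26

0.79 : 10.19 : 48.32 : 100.00 : 76.26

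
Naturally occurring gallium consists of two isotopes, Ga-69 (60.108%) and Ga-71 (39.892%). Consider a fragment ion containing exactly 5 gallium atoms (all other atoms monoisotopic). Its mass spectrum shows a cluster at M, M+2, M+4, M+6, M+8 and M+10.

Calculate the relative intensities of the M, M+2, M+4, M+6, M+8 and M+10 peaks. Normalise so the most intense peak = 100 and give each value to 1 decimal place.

The 5 Ga atoms are independent, so intensities follow the terms of (0.60108 + 0.39892)^5.
P(M) = 0.60108^5 = 0.078462
P(M+2) = 5 × 0.60108^4 × 0.39892^1 = 0.260366
P(M+4) = 10 × 0.60108^3 × 0.39892^2 = 0.345596
P(M+6) = 10 × 0.60108^2 × 0.39892^3 = 0.229362
P(M+8) = 5 × 0.60108^1 × 0.39892^4 = 0.076111
P(M+10) = 0.39892^5 = 0.010103
The M+4 peak is largest (0.345596); scaling to 100 gives 22.7 : 75.3 : 100.0 : 66.4 : 22.0 : 2.9.

22.7 : 75.3 : 100.0 : 66.4 : 22.0 : 2.9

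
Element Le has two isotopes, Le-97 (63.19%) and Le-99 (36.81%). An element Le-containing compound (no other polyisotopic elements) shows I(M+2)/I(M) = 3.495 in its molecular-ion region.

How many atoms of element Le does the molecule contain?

6

The M+2/M ratio from n Le atoms is n · q/p = n · 0.3681/0.6319.
n = 3.495 × 0.6319/0.3681 = 6.00 ≈ 6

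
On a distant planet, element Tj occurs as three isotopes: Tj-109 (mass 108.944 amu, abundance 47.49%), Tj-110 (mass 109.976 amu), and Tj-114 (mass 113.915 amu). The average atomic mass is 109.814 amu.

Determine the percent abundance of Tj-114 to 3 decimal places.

8.329%

Let x and y be the fractions of Tj-110 and Tj-114. Then x + y = 1 − 0.4749 = 0.5251 and 109.976x + 113.915y = 109.814 − 0.4749×108.944 = 58.0764944.
Substituting: 109.976x + 113.915(0.5251 − x) = 58.0764944
(109.976 − 113.915)x = -1.7402721  ⇒  x = 0.44181, y = 0.08329
Tj-110: 44.181%, Tj-114: 8.329%.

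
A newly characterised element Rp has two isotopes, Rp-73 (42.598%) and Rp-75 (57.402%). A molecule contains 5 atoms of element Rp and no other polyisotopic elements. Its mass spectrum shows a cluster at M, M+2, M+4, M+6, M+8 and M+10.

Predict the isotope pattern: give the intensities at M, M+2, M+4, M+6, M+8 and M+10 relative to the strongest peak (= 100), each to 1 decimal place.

4.1 : 27.5 : 74.2 : 100.0 : 67.4 : 18.2

The 5 Rp atoms are independent, so intensities follow the terms of (0.42598 + 0.57402)^5.
P(M) = 0.42598^5 = 0.014026
P(M+2) = 5 × 0.42598^4 × 0.57402^1 = 0.094505
P(M+4) = 10 × 0.42598^3 × 0.57402^2 = 0.254696
P(M+6) = 10 × 0.42598^2 × 0.57402^3 = 0.343210
P(M+8) = 5 × 0.42598^1 × 0.57402^4 = 0.231242
P(M+10) = 0.57402^5 = 0.062321
The M+6 peak is largest (0.343210); scaling to 100 gives 4.1 : 27.5 : 74.2 : 100.0 : 67.4 : 18.2.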